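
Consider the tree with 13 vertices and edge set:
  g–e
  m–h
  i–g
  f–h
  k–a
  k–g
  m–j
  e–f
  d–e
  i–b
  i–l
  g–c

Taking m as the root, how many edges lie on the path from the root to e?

Climbing from e to the root: e – f – h – m. That's 3 steps.

3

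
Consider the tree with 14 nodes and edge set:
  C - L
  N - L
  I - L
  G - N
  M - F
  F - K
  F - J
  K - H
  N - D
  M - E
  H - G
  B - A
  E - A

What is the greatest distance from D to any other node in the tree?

9

The node farthest from D is B, via D-N-G-H-K-F-M-E-A-B — 9 edges.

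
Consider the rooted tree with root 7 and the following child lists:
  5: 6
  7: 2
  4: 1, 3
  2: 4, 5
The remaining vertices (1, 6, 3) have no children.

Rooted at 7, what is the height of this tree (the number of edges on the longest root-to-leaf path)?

3 sits deepest: 7 – 2 – 4 – 3 — 3 edges from the root.

3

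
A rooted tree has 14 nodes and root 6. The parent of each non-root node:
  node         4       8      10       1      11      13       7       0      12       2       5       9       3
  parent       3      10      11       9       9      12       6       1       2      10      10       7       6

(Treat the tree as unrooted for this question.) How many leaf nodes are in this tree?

Degree-1 nodes: 0, 4, 5, 8, 13 — 5 of them.

5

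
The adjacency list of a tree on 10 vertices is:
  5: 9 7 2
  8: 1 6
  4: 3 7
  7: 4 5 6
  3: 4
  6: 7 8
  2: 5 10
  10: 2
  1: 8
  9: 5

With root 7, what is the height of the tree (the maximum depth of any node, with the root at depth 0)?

A deepest node is 10, reached by 7–5–2–10.
That path has 3 edges, so the height is 3.

3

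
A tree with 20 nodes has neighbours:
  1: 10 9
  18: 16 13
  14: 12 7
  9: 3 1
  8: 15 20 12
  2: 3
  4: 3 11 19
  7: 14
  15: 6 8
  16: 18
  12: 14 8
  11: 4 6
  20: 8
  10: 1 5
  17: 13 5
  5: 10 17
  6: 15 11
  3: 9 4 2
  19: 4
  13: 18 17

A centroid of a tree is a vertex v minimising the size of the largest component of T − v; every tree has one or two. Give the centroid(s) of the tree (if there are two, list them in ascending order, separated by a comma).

3, 4

Delete 4: the remaining components have sizes 10, 8, 1. Max 10 ≤ 10, so 4 is a centroid.
Its neighbour 3 also leaves a largest component of size 10, so both are centroids.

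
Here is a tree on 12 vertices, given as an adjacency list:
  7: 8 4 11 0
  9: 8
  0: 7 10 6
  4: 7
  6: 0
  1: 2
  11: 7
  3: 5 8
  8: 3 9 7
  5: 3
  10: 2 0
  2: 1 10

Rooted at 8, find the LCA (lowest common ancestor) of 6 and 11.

7

Ancestors of 6 (toward the root): 6, 0, 7, 8.
Ancestors of 11: 11, 7, 8.
The deepest node appearing in both lists is 7.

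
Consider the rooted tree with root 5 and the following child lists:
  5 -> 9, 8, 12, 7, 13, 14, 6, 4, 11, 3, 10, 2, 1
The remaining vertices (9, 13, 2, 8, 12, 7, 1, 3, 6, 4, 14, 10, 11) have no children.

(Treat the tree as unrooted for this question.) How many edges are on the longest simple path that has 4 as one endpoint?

2

Distances from 4 peak at 2, attained at 10 (14, 3, 11, 9, 2, 7, 1, 13, 12, 8, 6 also at distance 2).
4–5–10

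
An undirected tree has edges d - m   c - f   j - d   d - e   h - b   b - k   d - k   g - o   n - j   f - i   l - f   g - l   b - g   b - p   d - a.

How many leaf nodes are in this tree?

9

Exactly 9 nodes have a single neighbour: a, c, e, h, i, m, n, o, p.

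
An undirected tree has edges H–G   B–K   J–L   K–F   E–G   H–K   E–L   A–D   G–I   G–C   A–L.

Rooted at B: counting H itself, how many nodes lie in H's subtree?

9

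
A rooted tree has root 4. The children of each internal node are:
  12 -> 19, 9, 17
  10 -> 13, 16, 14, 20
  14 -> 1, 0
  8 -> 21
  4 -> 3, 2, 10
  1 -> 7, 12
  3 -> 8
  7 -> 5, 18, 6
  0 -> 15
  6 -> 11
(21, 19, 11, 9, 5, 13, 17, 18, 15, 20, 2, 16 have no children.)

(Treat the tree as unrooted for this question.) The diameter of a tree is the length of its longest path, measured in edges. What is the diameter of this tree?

9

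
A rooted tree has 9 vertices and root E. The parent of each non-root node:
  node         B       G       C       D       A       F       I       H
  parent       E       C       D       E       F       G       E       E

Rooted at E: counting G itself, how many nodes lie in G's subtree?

G's subtree: {G, F, A}, size 3.

3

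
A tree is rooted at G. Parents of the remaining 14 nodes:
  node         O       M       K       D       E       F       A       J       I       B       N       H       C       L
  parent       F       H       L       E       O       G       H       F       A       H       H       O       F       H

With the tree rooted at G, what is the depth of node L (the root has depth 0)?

Climbing from L to the root: L – H – O – F – G. That's 4 steps.

4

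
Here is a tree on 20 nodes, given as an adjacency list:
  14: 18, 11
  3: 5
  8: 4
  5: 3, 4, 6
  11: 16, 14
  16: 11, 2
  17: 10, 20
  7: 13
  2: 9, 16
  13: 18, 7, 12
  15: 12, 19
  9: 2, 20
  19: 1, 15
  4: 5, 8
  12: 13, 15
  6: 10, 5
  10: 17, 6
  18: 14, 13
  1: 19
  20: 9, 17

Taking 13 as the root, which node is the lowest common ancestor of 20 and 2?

2

Path 20→root: 20 9 2 16 11 14 18 13; path 2→root: 2 16 11 14 18 13.
First common node: 2.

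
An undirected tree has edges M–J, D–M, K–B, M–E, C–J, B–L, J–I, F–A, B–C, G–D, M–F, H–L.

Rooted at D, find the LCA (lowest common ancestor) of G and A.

D

G's ancestor chain is G, D and A's is A, F, M, D; they first meet at D.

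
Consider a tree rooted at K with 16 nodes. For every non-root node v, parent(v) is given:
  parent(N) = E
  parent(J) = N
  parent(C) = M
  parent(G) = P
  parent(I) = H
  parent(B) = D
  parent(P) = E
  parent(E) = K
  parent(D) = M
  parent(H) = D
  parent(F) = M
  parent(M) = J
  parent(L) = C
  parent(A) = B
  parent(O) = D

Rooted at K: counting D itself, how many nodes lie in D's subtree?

6

D's subtree: {D, H, B, O, I, A}, size 6.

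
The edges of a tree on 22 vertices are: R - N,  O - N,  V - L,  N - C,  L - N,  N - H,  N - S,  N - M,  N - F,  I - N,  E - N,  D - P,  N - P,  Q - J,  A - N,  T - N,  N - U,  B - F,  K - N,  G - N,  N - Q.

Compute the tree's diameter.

4

Starting from J, a farthest node is V at distance 4.
One longest path: J – Q – N – L – V.
So the diameter is 4.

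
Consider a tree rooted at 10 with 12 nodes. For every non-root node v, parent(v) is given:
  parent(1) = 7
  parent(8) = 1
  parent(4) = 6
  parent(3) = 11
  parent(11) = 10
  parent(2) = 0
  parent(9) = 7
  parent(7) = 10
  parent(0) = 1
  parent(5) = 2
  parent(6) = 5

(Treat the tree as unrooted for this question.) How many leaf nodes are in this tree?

4

Degree-1 nodes: 3, 4, 8, 9 — 4 of them.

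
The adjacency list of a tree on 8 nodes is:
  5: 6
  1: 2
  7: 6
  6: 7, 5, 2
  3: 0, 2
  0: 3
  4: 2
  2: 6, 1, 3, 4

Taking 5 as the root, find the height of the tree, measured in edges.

4

A deepest node is 0, reached by 5 – 6 – 2 – 3 – 0.
That path has 4 edges, so the height is 4.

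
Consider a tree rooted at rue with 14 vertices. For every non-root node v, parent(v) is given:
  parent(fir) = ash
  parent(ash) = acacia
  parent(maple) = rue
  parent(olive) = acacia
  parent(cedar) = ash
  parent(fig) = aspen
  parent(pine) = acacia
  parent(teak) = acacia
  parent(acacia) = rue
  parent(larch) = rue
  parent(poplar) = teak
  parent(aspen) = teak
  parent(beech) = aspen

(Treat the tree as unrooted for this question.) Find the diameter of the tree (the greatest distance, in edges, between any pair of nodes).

5

A longest path is fig – aspen – teak – acacia – ash – fir, with 5 edges.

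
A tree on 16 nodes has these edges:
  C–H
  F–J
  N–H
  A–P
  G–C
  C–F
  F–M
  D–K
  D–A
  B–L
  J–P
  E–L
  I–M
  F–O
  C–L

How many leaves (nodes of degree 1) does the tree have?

Exactly 7 nodes have a single neighbour: B, E, G, I, K, N, O.

7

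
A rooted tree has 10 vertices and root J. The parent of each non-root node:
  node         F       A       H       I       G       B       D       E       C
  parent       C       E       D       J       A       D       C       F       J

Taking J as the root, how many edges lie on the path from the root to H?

3

Path from J to H: J–C–D–H, which has 3 edges.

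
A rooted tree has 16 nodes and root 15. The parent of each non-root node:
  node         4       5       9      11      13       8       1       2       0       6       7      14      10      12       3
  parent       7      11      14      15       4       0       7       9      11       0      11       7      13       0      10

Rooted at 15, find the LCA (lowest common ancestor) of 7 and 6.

11

7's ancestor chain is 7, 11, 15 and 6's is 6, 0, 11, 15; they first meet at 11.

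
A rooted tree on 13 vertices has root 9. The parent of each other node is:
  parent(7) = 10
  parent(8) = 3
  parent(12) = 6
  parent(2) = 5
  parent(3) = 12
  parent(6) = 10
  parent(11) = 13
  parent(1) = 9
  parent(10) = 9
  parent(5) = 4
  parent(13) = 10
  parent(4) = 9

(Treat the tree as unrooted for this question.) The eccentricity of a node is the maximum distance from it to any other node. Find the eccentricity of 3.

A farthest node from 3 is 2.
The path 3–12–6–10–9–4–5–2 has 7 edges.

7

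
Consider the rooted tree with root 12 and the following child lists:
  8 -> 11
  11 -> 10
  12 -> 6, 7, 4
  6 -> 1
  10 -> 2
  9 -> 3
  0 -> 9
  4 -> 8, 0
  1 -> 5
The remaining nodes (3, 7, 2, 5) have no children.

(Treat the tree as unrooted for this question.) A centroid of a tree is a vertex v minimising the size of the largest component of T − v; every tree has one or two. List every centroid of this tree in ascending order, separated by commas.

Delete 4: the remaining components have sizes 5, 4, 3. Max 5 ≤ 6, so 4 is a centroid.
Every other node leaves some component of size > 6, so the centroid is unique.

4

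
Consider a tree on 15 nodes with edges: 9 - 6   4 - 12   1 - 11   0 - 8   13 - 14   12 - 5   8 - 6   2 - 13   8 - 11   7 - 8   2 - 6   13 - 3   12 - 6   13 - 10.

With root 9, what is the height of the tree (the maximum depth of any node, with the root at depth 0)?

4

10 sits deepest: 9 – 6 – 2 – 13 – 10 — 4 edges from the root.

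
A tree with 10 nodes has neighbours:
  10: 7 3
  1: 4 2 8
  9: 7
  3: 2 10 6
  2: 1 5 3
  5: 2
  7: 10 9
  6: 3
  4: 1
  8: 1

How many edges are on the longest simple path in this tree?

6

Starting from 8, a farthest node is 9 at distance 6.
One longest path: 8-1-2-3-10-7-9.
So the diameter is 6.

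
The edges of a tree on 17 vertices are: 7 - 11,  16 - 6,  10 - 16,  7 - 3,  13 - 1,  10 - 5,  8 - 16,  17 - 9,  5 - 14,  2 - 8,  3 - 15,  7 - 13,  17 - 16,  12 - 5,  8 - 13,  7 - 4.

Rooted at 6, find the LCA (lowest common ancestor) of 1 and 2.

Path 1→root: 1 13 8 16 6; path 2→root: 2 8 16 6.
First common node: 8.

8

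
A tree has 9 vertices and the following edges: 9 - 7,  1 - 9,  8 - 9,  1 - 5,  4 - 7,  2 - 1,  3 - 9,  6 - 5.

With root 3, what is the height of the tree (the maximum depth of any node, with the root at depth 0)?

4

The longest root-to-leaf path is 3–9–1–5–6 (4 edges).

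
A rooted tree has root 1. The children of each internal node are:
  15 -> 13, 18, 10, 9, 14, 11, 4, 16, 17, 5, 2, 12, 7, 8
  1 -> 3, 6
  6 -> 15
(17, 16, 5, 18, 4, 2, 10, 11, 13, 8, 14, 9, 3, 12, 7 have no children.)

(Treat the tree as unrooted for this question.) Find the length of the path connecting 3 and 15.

3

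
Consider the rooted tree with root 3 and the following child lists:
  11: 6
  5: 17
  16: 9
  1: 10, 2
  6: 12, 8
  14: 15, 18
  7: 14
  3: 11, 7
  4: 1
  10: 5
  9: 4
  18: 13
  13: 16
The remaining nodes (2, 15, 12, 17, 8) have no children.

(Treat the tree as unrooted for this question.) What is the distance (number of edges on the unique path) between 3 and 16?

5

3 – 7 – 14 – 18 – 13 – 16: 5 edges.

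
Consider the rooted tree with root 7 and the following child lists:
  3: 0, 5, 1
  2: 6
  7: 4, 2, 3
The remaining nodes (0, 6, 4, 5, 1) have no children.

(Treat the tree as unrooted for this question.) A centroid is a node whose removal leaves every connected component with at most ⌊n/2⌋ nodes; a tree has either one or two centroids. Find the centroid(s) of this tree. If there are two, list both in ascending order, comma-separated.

If 7 is removed the pieces have sizes 4, 2, 1, all ≤ ⌊8/2⌋ = 4.
3 is adjacent to 7 and is also a centroid (the largest component after removing it is likewise 4).

3, 7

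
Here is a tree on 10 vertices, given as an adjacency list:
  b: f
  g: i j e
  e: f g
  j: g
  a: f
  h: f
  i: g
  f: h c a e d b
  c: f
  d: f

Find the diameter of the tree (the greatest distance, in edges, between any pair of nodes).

4

Starting from b, a farthest node is j at distance 4.
One longest path: b - f - e - g - j.
So the diameter is 4.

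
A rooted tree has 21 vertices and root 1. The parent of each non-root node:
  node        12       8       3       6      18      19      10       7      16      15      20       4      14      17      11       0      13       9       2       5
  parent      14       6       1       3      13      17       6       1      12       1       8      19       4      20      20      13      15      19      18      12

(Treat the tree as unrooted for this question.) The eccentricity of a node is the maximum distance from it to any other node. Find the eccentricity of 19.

10

The node farthest from 19 is 2, via 19-17-20-8-6-3-1-15-13-18-2 — 10 edges.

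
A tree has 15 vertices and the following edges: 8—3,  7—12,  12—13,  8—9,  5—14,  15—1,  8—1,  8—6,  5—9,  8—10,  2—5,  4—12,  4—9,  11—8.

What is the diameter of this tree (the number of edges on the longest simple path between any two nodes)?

6

Starting from 7, a farthest node is 15 at distance 6.
One longest path: 7-12-4-9-8-1-15.
So the diameter is 6.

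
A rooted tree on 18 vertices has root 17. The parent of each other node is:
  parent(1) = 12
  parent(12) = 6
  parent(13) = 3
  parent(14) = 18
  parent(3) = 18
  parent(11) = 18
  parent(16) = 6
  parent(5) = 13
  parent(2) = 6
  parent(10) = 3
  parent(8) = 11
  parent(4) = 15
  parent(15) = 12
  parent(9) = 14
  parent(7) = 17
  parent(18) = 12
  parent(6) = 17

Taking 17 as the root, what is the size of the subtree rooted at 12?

13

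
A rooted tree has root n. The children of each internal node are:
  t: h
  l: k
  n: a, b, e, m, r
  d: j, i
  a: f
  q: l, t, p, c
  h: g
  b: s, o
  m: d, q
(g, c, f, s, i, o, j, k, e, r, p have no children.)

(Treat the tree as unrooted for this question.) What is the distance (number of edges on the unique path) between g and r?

6

Walking from g: g - h - t - q - m - n - r. Length 6.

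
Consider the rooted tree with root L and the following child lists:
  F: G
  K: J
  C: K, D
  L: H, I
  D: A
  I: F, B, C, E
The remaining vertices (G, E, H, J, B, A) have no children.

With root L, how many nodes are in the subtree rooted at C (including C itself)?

5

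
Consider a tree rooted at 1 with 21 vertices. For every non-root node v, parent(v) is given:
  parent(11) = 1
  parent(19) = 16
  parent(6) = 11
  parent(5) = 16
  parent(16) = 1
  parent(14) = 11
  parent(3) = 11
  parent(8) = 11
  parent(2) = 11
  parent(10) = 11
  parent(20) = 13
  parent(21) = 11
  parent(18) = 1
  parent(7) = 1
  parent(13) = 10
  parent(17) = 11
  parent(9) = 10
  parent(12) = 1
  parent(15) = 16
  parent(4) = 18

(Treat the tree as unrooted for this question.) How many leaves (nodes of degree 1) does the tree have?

Exactly 15 nodes have a single neighbour: 2, 3, 4, 5, 6, 7, 8, 9, 12, 14, 15, 17, 19, 20, 21.

15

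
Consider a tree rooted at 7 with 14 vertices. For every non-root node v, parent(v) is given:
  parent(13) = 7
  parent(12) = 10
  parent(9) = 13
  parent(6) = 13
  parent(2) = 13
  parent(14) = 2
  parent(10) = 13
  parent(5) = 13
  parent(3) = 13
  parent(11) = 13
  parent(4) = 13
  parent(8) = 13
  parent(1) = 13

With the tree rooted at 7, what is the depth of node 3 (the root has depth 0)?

Path from 7 to 3: 7 → 13 → 3, which has 2 edges.

2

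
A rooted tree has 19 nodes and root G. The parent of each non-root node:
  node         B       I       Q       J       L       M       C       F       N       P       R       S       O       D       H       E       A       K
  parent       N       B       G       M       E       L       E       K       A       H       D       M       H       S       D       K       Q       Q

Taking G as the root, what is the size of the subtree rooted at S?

S's subtree: {S, D, R, H, P, O}, size 6.

6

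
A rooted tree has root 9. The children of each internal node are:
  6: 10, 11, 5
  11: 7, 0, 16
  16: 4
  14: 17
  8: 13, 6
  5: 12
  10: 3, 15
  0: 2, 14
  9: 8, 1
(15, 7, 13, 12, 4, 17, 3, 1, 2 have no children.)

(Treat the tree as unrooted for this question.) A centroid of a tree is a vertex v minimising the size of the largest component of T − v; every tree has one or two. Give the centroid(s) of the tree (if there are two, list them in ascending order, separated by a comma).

Removing 6 splits the tree into components of sizes 8, 4, 3, 2; the largest is 8 ≤ ⌊18/2⌋ = 9.
Every other node leaves some component of size > 9, so the centroid is unique.

6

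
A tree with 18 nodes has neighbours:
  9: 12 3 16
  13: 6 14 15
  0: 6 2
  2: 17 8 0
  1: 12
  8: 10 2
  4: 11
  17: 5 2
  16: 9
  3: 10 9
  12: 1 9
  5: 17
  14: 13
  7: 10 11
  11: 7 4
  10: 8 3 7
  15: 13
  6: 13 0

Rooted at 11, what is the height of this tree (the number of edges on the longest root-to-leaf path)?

8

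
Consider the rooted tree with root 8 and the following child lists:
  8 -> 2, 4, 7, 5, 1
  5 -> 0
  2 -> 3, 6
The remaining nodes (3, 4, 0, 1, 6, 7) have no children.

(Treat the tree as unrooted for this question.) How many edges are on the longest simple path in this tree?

Starting from 0, a farthest node is 6 at distance 4.
One longest path: 0–5–8–2–6.
So the diameter is 4.

4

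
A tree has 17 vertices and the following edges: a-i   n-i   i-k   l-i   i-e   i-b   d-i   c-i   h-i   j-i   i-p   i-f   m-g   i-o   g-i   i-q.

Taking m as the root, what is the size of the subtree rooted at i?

15

Descendants of i (including itself): i, f, d, p, b, j, q, k, a, h, n, c, o, l, e. That's 15.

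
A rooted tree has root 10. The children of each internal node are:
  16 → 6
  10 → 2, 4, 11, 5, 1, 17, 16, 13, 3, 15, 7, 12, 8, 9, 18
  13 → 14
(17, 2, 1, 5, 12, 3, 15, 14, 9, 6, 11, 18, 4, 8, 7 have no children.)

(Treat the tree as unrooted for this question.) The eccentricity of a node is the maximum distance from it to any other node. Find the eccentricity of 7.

3

A farthest node from 7 is 6 (14 also at distance 3).
The path 7–10–16–6 has 3 edges.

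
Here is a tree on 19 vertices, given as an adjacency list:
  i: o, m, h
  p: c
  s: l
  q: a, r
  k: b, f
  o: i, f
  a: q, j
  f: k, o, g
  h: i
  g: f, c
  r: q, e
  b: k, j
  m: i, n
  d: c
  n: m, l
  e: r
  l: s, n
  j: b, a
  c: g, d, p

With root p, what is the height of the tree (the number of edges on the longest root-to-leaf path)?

e sits deepest: p → c → g → f → k → b → j → a → q → r → e — 10 edges from the root.

10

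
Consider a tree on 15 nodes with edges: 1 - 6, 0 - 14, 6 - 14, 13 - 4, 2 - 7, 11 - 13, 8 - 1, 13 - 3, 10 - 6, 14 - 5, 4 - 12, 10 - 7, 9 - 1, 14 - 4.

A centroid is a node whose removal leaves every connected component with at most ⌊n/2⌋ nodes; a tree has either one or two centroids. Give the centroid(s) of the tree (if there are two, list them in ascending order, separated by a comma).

14

Delete 14: the remaining components have sizes 7, 5, 1, 1. Max 7 ≤ 7, so 14 is a centroid.
No neighbour of 14 does as well, so 14 is the unique centroid.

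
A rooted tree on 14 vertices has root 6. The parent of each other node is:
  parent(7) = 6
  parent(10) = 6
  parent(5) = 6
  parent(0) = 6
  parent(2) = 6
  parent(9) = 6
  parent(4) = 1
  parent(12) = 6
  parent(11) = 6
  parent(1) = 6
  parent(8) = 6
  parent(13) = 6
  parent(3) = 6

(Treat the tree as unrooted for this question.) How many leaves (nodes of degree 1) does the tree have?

12

Exactly 12 nodes have a single neighbour: 0, 2, 3, 4, 5, 7, 8, 9, 10, 11, 12, 13.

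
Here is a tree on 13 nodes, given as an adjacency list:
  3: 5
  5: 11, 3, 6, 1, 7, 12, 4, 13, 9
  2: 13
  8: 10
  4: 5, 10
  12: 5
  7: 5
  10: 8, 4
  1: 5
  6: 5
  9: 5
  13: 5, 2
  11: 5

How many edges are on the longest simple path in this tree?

5

A longest path is 8-10-4-5-13-2, with 5 edges.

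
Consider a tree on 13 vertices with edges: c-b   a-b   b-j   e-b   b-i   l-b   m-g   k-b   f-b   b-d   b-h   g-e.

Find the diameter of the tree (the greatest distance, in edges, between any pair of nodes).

4

A longest path is m-g-e-b-a, with 4 edges.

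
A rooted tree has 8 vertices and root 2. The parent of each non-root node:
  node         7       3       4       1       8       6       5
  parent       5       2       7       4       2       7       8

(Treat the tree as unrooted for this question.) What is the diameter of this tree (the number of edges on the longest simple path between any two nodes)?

BFS from 1 reaches 3 last, at distance 6; BFS from 3 confirms no node is farther.
Path: 1-4-7-5-8-2-3.

6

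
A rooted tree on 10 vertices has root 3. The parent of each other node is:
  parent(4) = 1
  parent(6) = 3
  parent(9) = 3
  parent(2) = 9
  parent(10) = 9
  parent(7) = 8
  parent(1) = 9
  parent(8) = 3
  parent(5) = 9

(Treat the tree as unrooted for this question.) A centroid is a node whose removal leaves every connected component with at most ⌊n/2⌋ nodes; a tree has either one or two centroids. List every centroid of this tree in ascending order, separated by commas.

Removing 9 splits the tree into components of sizes 4, 2, 1, 1, 1; the largest is 4 ≤ ⌊10/2⌋ = 5.
No neighbour of 9 does as well, so 9 is the unique centroid.

9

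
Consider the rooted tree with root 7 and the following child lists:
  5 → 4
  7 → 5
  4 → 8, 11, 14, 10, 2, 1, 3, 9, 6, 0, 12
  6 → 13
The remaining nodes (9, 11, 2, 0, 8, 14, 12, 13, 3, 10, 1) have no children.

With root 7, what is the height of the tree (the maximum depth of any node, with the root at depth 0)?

4

The longest root-to-leaf path is 7 → 5 → 4 → 6 → 13 (4 edges).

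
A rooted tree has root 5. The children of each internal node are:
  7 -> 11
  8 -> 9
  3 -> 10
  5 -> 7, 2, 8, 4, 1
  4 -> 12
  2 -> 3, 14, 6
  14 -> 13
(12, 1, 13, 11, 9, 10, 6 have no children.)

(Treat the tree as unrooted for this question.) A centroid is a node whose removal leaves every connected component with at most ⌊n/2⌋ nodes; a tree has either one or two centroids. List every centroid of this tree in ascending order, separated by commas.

If 5 is removed the pieces have sizes 6, 2, 2, 2, 1, all ≤ ⌊14/2⌋ = 7.
Every other node leaves some component of size > 7, so the centroid is unique.

5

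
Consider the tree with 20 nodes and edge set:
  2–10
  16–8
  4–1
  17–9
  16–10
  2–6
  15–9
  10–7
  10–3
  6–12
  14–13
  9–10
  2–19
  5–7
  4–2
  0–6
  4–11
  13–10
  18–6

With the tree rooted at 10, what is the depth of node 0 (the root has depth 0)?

Path from 10 to 0: 10 → 2 → 6 → 0, which has 3 edges.

3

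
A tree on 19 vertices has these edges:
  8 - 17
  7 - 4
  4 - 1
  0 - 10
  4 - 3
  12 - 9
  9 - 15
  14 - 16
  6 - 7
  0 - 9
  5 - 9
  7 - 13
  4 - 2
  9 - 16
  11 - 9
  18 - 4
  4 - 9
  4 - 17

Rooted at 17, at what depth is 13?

Path from 17 to 13: 17 – 4 – 7 – 13, which has 3 edges.

3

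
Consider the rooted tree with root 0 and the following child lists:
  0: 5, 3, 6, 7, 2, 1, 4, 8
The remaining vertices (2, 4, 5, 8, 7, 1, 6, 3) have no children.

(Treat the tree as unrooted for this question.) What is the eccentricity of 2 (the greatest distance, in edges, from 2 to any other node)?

2

A farthest node from 2 is 4 (5, 3, 6, 1, 8, 7 also at distance 2).
The path 2-0-4 has 2 edges.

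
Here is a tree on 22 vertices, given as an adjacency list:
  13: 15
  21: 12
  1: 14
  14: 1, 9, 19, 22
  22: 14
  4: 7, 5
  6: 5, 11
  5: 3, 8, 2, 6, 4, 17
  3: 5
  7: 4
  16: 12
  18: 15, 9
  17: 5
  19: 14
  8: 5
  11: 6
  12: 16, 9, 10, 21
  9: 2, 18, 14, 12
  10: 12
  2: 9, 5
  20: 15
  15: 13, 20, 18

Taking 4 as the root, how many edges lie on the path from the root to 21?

5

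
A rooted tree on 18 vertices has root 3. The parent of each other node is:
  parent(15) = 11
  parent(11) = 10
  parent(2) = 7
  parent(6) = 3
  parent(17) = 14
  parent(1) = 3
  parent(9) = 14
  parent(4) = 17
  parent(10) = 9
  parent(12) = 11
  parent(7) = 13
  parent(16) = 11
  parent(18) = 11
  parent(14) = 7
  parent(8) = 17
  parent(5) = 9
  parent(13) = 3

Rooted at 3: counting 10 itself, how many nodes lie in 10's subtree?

Descendants of 10 (including itself): 10, 11, 15, 16, 18, 12. That's 6.

6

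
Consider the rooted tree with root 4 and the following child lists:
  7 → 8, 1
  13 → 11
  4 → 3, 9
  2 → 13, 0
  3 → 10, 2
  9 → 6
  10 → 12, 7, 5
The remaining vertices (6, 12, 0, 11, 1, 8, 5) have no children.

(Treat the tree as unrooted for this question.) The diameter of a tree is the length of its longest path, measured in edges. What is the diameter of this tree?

BFS from 11 reaches 8 last, at distance 6; BFS from 8 confirms no node is farther.
Path: 11 - 13 - 2 - 3 - 10 - 7 - 8.

6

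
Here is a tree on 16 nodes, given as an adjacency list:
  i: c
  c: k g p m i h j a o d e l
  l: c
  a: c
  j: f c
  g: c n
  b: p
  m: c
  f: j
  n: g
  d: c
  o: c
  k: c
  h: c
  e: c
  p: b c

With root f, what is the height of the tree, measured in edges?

A deepest node is b, reached by f → j → c → p → b.
That path has 4 edges, so the height is 4.

4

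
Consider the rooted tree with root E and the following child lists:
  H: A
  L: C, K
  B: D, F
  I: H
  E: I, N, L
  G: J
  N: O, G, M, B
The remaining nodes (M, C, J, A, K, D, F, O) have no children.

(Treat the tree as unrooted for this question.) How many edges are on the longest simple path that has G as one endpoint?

A farthest node from G is A.
The path G–N–E–I–H–A has 5 edges.

5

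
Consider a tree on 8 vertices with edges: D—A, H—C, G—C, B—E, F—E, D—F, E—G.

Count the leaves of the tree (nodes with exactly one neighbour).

3

The leaves are A, B, H.
That is 3 leaves.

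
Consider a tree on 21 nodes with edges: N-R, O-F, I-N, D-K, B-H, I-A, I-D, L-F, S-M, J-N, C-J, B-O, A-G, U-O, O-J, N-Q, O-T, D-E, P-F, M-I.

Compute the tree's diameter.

7

BFS from H reaches K last, at distance 7; BFS from K confirms no node is farther.
Path: H – B – O – J – N – I – D – K.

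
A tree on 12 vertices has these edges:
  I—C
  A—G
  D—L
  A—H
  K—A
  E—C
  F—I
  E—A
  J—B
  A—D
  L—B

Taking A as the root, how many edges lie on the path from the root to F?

A → E → C → I → F — 4 edges.

4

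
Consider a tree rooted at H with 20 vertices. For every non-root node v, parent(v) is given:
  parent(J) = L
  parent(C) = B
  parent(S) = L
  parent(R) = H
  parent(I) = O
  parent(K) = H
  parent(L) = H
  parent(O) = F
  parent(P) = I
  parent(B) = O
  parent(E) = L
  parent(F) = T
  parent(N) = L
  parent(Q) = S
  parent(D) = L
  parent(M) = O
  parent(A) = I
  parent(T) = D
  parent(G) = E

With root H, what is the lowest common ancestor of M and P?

O

Path M→root: M O F T D L H; path P→root: P I O F T D L H.
First common node: O.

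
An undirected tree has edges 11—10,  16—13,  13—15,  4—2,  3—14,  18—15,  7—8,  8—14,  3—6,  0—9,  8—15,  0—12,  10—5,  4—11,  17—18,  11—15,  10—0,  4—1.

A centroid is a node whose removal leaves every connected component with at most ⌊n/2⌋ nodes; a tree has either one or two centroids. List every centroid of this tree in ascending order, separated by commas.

15

Delete 15: the remaining components have sizes 9, 5, 2, 2. Max 9 ≤ 9, so 15 is a centroid.
Every other node leaves some component of size > 9, so the centroid is unique.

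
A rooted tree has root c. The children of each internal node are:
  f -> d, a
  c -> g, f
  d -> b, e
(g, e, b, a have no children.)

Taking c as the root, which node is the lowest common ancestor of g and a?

Ancestors of g (toward the root): g, c.
Ancestors of a: a, f, c.
The deepest node appearing in both lists is c.

c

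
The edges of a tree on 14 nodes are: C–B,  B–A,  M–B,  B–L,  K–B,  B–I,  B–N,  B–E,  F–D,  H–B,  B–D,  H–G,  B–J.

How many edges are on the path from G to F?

G–H–B–D–F: 4 edges.

4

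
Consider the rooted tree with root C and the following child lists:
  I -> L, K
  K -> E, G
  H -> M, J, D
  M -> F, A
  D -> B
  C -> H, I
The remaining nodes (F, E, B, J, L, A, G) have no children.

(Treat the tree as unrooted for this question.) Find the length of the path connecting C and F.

3

Walking from C: C - H - M - F. Length 3.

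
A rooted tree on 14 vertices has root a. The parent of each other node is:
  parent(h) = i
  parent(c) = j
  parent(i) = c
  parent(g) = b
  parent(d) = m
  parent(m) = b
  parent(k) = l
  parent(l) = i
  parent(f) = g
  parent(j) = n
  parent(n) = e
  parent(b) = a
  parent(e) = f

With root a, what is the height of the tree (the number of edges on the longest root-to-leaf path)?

10

A deepest node is k, reached by a-b-g-f-e-n-j-c-i-l-k.
That path has 10 edges, so the height is 10.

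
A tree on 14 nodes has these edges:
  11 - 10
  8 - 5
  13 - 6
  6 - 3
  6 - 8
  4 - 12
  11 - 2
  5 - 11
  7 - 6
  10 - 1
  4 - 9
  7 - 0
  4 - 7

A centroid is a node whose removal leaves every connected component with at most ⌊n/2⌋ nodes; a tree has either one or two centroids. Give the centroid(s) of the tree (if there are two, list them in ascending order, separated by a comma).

6

Removing 6 splits the tree into components of sizes 6, 5, 1, 1; the largest is 6 ≤ ⌊14/2⌋ = 7.
Every other node leaves some component of size > 7, so the centroid is unique.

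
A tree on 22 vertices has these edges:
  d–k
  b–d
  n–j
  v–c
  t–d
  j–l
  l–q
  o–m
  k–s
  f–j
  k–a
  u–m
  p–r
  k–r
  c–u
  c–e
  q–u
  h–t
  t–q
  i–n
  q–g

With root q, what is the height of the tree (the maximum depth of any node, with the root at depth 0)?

5

A deepest node is p, reached by q → t → d → k → r → p.
That path has 5 edges, so the height is 5.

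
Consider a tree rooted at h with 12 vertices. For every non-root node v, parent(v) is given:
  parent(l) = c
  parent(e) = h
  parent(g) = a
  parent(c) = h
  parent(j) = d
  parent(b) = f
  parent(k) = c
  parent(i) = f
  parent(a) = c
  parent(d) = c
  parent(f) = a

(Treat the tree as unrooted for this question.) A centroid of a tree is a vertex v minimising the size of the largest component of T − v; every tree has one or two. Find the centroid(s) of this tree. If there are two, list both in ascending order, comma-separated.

Removing c splits the tree into components of sizes 5, 2, 2, 1, 1; the largest is 5 ≤ ⌊12/2⌋ = 6.
No neighbour of c does as well, so c is the unique centroid.

c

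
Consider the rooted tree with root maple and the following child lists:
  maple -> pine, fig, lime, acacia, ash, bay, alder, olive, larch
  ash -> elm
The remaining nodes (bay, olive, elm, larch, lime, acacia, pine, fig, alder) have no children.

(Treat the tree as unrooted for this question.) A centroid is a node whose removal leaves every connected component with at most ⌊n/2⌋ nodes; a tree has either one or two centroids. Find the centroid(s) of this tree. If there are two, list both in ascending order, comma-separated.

Delete maple: the remaining components have sizes 2, 1, 1, 1, 1, 1, 1, 1, 1. Max 2 ≤ 5, so maple is a centroid.
No neighbour of maple does as well, so maple is the unique centroid.

maple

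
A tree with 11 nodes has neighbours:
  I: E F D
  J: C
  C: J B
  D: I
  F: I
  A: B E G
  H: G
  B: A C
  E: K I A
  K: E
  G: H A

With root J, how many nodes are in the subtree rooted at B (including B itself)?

9

B's subtree: {B, A, E, G, I, K, H, F, D}, size 9.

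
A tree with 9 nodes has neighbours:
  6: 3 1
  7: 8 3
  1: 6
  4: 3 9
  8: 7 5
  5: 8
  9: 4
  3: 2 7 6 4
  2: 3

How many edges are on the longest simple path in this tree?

A longest path is 5–8–7–3–4–9, with 5 edges.

5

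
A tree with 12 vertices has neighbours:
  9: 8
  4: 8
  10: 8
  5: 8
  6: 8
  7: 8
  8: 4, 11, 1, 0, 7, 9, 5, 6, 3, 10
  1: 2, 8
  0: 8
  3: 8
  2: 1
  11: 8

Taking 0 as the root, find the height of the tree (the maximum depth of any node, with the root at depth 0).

3

A deepest node is 2, reached by 0 – 8 – 1 – 2.
That path has 3 edges, so the height is 3.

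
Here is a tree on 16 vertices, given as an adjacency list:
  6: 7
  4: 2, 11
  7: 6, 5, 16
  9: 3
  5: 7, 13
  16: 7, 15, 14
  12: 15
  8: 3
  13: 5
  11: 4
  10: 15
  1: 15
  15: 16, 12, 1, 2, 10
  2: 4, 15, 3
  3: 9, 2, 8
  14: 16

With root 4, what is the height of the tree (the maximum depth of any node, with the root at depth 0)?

6

13 sits deepest: 4 – 2 – 15 – 16 – 7 – 5 – 13 — 6 edges from the root.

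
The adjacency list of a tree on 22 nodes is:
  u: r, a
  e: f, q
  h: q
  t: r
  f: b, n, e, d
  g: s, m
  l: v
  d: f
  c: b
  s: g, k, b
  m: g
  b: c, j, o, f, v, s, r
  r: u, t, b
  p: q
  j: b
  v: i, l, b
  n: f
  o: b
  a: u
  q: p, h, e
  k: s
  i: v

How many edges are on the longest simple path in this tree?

7

BFS from p reaches a last, at distance 7; BFS from a confirms no node is farther.
Path: p - q - e - f - b - r - u - a.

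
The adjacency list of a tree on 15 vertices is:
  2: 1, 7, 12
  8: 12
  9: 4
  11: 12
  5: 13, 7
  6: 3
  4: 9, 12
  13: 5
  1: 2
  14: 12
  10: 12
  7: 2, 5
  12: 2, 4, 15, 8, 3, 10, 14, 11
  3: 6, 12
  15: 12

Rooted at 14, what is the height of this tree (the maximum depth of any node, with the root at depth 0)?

5

13 sits deepest: 14 – 12 – 2 – 7 – 5 – 13 — 5 edges from the root.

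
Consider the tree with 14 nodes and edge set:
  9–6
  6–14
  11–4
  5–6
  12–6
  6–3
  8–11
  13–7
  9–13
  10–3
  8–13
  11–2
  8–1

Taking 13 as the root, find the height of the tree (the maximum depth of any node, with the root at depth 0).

4

The longest root-to-leaf path is 13–9–6–3–10 (4 edges).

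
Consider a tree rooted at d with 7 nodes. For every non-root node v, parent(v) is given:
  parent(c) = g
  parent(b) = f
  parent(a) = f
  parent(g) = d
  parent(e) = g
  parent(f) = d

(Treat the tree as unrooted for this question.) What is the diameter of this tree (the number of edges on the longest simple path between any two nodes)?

4

BFS from c reaches a last, at distance 4; BFS from a confirms no node is farther.
Path: c–g–d–f–a.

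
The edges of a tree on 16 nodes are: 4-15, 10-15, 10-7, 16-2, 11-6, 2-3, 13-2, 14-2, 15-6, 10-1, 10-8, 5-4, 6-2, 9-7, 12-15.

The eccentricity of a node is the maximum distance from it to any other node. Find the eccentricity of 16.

A farthest node from 16 is 9.
The path 16 – 2 – 6 – 15 – 10 – 7 – 9 has 6 edges.

6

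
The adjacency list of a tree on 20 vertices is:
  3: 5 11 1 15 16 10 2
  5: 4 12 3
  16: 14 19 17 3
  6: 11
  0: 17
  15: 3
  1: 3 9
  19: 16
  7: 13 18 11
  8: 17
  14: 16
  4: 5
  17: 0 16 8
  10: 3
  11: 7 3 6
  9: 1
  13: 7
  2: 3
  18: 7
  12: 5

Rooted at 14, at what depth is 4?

Path from 14 to 4: 14–16–3–5–4, which has 4 edges.

4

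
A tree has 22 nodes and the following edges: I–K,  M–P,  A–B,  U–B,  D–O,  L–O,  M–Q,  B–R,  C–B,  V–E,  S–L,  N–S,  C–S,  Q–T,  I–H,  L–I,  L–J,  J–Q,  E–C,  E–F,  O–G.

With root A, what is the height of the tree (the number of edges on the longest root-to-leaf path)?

A deepest node is P, reached by A – B – C – S – L – J – Q – M – P.
That path has 8 edges, so the height is 8.

8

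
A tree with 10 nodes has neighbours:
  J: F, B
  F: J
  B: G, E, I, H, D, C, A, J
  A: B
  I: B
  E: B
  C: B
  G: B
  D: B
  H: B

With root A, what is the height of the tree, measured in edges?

The longest root-to-leaf path is A–B–J–F (3 edges).

3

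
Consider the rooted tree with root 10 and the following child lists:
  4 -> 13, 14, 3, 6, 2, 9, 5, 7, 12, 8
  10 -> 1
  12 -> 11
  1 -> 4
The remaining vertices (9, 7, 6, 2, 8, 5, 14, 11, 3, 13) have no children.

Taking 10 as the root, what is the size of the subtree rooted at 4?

12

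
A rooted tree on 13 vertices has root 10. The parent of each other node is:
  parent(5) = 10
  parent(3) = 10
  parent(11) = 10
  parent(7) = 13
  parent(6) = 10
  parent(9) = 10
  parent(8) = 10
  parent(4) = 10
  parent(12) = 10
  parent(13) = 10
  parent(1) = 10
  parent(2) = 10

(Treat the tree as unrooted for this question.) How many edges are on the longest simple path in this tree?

3

BFS from 7 reaches 3 last, at distance 3; BFS from 3 confirms no node is farther.
Path: 7–13–10–3.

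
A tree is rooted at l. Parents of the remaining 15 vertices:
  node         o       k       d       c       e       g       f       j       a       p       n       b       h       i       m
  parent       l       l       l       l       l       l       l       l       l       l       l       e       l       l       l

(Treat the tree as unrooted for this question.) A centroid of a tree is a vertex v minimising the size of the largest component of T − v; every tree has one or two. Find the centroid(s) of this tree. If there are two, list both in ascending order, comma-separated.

l

Delete l: the remaining components have sizes 2, 1, 1, 1, 1, 1, 1, 1, 1, 1, 1, 1, 1, 1. Max 2 ≤ 8, so l is a centroid.
Every other node leaves some component of size > 8, so the centroid is unique.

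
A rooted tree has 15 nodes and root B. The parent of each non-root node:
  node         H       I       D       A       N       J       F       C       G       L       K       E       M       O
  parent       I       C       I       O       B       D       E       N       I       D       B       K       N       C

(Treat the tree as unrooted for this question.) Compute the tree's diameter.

8

Starting from L, a farthest node is F at distance 8.
One longest path: L - D - I - C - N - B - K - E - F.
So the diameter is 8.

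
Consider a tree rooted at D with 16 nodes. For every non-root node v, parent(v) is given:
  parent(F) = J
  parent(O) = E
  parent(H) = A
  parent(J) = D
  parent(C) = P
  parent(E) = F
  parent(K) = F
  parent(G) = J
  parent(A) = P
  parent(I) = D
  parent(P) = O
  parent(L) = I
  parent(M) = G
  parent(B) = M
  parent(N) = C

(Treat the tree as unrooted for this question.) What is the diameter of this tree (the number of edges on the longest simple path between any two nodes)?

9

Starting from H, a farthest node is B at distance 9.
One longest path: H–A–P–O–E–F–J–G–M–B.
So the diameter is 9.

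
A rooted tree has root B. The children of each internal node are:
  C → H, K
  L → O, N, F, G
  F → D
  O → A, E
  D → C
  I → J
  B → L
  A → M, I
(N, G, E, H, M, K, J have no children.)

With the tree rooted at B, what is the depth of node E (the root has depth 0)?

3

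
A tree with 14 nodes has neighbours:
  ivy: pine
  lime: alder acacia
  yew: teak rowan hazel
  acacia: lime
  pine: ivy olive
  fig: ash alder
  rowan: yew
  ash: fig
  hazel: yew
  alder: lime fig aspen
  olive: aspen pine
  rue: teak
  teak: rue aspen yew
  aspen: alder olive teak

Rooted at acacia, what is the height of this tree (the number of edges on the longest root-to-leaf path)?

6

rowan sits deepest: acacia-lime-alder-aspen-teak-yew-rowan — 6 edges from the root.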